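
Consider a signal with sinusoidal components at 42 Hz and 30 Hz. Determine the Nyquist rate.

84 Hz

Highest-frequency component: 42 Hz.
Nyquist rate = 2 × 42 Hz = 84 Hz.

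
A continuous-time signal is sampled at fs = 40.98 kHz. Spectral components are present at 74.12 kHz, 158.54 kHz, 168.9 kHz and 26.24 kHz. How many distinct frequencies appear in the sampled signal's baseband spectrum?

4

fs/2 = 20.49 kHz.
74.12 kHz mod fs = 33.14 kHz.
33.14 kHz > fs/2 = 20.49 kHz, folds to fs − 33.14 kHz = 7.84 kHz.
158.54 kHz mod fs = 35.6 kHz.
35.6 kHz > fs/2 = 20.49 kHz, folds to fs − 35.6 kHz = 5.38 kHz.
168.9 kHz mod fs = 4.98 kHz.
4.98 kHz ≤ fs/2 = 20.49 kHz, appears at 4.98 kHz.
26.24 kHz > fs/2 = 20.49 kHz, folds to fs − 26.24 kHz = 14.74 kHz.
Distinct values: {4.98 kHz, 5.38 kHz, 7.84 kHz, 14.74 kHz} → 4.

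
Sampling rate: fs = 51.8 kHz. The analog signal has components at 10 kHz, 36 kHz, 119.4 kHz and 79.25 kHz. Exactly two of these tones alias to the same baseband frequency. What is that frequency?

15.8 kHz

fs/2 = 25.9 kHz.
10 kHz ≤ fs/2 = 25.9 kHz, passes unchanged.
36 kHz > fs/2 = 25.9 kHz, folds to fs − 36 kHz = 15.8 kHz.
119.4 kHz mod fs = 15.8 kHz.
15.8 kHz ≤ fs/2 = 25.9 kHz, appears at 15.8 kHz.
79.25 kHz mod fs = 27.45 kHz.
27.45 kHz > fs/2 = 25.9 kHz, folds to fs − 27.45 kHz = 24.35 kHz.
36 kHz and 119.4 kHz both map to 15.8 kHz.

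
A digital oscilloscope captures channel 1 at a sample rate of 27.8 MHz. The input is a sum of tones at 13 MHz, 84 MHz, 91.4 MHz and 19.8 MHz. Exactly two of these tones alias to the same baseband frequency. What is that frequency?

8 MHz

fs/2 = 13.9 MHz.
13 MHz ≤ fs/2 = 13.9 MHz, passes unchanged.
84 MHz mod fs = 0.6 MHz.
0.6 MHz ≤ fs/2 = 13.9 MHz, appears at 0.6 MHz.
91.4 MHz mod fs = 8 MHz.
8 MHz ≤ fs/2 = 13.9 MHz, appears at 8 MHz.
19.8 MHz > fs/2 = 13.9 MHz, folds to fs − 19.8 MHz = 8 MHz.
19.8 MHz and 91.4 MHz both map to 8 MHz.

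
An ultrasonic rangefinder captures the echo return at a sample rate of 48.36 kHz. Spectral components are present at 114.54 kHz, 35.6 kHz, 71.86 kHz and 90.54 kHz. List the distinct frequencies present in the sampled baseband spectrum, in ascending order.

6.18 kHz, 12.76 kHz, 17.82 kHz, 23.5 kHz

fs/2 = 24.18 kHz.
114.54 kHz mod fs = 17.82 kHz.
17.82 kHz ≤ fs/2 = 24.18 kHz, appears at 17.82 kHz.
35.6 kHz > fs/2 = 24.18 kHz, folds to fs − 35.6 kHz = 12.76 kHz.
71.86 kHz mod fs = 23.5 kHz.
23.5 kHz ≤ fs/2 = 24.18 kHz, appears at 23.5 kHz.
90.54 kHz mod fs = 42.18 kHz.
42.18 kHz > fs/2 = 24.18 kHz, folds to fs − 42.18 kHz = 6.18 kHz.
Distinct values: {6.18 kHz, 12.76 kHz, 17.82 kHz, 23.5 kHz}.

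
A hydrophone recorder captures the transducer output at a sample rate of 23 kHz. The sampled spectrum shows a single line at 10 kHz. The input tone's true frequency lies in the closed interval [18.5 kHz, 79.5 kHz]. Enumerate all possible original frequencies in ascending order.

33 kHz, 36 kHz, 56 kHz, 59 kHz, 79 kHz

Frequencies that alias to 10 kHz are k·fs ± 10 kHz for integer k ≥ 0.
k=0: 10 kHz.
k=1: 13 kHz, 33 kHz.
k=2: 36 kHz, 56 kHz.
k=3: 59 kHz, 79 kHz.
k=4: 82 kHz, 102 kHz.
Within [18.5 kHz, 79.5 kHz]: 33 kHz, 36 kHz, 56 kHz, 59 kHz, 79 kHz.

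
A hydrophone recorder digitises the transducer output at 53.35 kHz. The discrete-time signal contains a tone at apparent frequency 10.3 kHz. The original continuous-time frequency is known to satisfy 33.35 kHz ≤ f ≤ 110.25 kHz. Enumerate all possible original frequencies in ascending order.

Frequencies that alias to 10.3 kHz are k·fs ± 10.3 kHz for integer k ≥ 0.
k=0: 10.3 kHz.
k=1: 43.05 kHz, 63.65 kHz.
k=2: 96.4 kHz, 117 kHz.
k=3: 149.75 kHz, 170.35 kHz.
Within [33.35 kHz, 110.25 kHz]: 43.05 kHz, 63.65 kHz, 96.4 kHz.

43.05 kHz, 63.65 kHz, 96.4 kHz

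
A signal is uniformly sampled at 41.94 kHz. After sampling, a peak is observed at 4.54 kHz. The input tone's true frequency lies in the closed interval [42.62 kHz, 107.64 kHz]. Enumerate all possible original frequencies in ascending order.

Frequencies that alias to 4.54 kHz are k·fs ± 4.54 kHz for integer k ≥ 0.
k=0: 4.54 kHz.
k=1: 37.4 kHz, 46.48 kHz.
k=2: 79.34 kHz, 88.42 kHz.
k=3: 121.28 kHz, 130.36 kHz.
Within [42.62 kHz, 107.64 kHz]: 46.48 kHz, 79.34 kHz, 88.42 kHz.

46.48 kHz, 79.34 kHz, 88.42 kHz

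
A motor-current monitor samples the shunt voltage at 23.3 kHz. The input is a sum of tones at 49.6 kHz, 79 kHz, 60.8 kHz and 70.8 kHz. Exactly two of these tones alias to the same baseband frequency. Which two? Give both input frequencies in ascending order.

fs/2 = 11.65 kHz.
49.6 kHz mod fs = 3 kHz.
3 kHz ≤ fs/2 = 11.65 kHz, appears at 3 kHz.
79 kHz mod fs = 9.1 kHz.
9.1 kHz ≤ fs/2 = 11.65 kHz, appears at 9.1 kHz.
60.8 kHz mod fs = 14.2 kHz.
14.2 kHz > fs/2 = 11.65 kHz, folds to fs − 14.2 kHz = 9.1 kHz.
70.8 kHz mod fs = 0.9 kHz.
0.9 kHz ≤ fs/2 = 11.65 kHz, appears at 0.9 kHz.
60.8 kHz and 79 kHz both map to 9.1 kHz.

60.8 kHz, 79 kHz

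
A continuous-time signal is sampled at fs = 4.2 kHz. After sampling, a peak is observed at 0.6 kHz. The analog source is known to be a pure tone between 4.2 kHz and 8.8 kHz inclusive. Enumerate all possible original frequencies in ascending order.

Frequencies that alias to 0.6 kHz are k·fs ± 0.6 kHz for integer k ≥ 0.
k=0: 0.6 kHz.
k=1: 3.6 kHz, 4.8 kHz.
k=2: 7.8 kHz, 9 kHz.
k=3: 12 kHz, 13.2 kHz.
Within [4.2 kHz, 8.8 kHz]: 4.8 kHz, 7.8 kHz.

4.8 kHz, 7.8 kHz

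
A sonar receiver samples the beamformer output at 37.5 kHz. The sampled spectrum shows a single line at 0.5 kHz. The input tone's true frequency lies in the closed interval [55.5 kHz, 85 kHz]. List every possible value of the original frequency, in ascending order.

Frequencies that alias to 0.5 kHz are k·fs ± 0.5 kHz for integer k ≥ 0.
k=0: 0.5 kHz.
k=1: 37 kHz, 38 kHz.
k=2: 74.5 kHz, 75.5 kHz.
k=3: 112 kHz, 113 kHz.
Within [55.5 kHz, 85 kHz]: 74.5 kHz, 75.5 kHz.

74.5 kHz, 75.5 kHz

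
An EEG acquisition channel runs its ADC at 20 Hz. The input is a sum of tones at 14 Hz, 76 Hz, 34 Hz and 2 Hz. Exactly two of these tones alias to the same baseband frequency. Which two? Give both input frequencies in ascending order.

14 Hz, 34 Hz

fs/2 = 10 Hz.
14 Hz > fs/2 = 10 Hz, folds to fs − 14 Hz = 6 Hz.
76 Hz mod fs = 16 Hz.
16 Hz > fs/2 = 10 Hz, folds to fs − 16 Hz = 4 Hz.
34 Hz mod fs = 14 Hz.
14 Hz > fs/2 = 10 Hz, folds to fs − 14 Hz = 6 Hz.
2 Hz ≤ fs/2 = 10 Hz, passes unchanged.
14 Hz and 34 Hz both map to 6 Hz.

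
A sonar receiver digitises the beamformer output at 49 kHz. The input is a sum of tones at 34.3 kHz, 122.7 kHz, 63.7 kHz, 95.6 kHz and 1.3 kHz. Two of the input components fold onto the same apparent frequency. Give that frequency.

14.7 kHz

fs/2 = 24.5 kHz.
34.3 kHz > fs/2 = 24.5 kHz, folds to fs − 34.3 kHz = 14.7 kHz.
122.7 kHz mod fs = 24.7 kHz.
24.7 kHz > fs/2 = 24.5 kHz, folds to fs − 24.7 kHz = 24.3 kHz.
63.7 kHz mod fs = 14.7 kHz.
14.7 kHz ≤ fs/2 = 24.5 kHz, appears at 14.7 kHz.
95.6 kHz mod fs = 46.6 kHz.
46.6 kHz > fs/2 = 24.5 kHz, folds to fs − 46.6 kHz = 2.4 kHz.
1.3 kHz ≤ fs/2 = 24.5 kHz, passes unchanged.
34.3 kHz and 63.7 kHz both map to 14.7 kHz.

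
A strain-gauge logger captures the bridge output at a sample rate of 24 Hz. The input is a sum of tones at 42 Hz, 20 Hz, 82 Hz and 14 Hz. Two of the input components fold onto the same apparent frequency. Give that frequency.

fs/2 = 12 Hz.
42 Hz mod fs = 18 Hz.
18 Hz > fs/2 = 12 Hz, folds to fs − 18 Hz = 6 Hz.
20 Hz > fs/2 = 12 Hz, folds to fs − 20 Hz = 4 Hz.
82 Hz mod fs = 10 Hz.
10 Hz ≤ fs/2 = 12 Hz, appears at 10 Hz.
14 Hz > fs/2 = 12 Hz, folds to fs − 14 Hz = 10 Hz.
14 Hz and 82 Hz both map to 10 Hz.

10 Hz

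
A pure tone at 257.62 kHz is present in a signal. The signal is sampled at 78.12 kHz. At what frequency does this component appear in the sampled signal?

23.26 kHz

257.62 kHz mod fs = 23.26 kHz.
23.26 kHz ≤ fs/2 = 39.06 kHz, appears at 23.26 kHz.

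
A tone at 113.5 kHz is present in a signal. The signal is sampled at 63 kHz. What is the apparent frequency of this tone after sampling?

12.5 kHz

113.5 kHz mod fs = 50.5 kHz.
50.5 kHz > fs/2 = 31.5 kHz, folds to fs − 50.5 kHz = 12.5 kHz.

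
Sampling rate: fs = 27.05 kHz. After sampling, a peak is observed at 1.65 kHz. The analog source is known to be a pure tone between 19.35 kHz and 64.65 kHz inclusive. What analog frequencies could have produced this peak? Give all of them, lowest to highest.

Frequencies that alias to 1.65 kHz are k·fs ± 1.65 kHz for integer k ≥ 0.
k=0: 1.65 kHz.
k=1: 25.4 kHz, 28.7 kHz.
k=2: 52.45 kHz, 55.75 kHz.
k=3: 79.5 kHz, 82.8 kHz.
Within [19.35 kHz, 64.65 kHz]: 25.4 kHz, 28.7 kHz, 52.45 kHz, 55.75 kHz.

25.4 kHz, 28.7 kHz, 52.45 kHz, 55.75 kHz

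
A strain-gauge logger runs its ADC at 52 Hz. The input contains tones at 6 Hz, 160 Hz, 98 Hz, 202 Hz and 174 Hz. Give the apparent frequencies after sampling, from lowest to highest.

4 Hz, 6 Hz, 18 Hz

fs/2 = 26 Hz.
6 Hz ≤ fs/2 = 26 Hz, passes unchanged.
160 Hz mod fs = 4 Hz.
4 Hz ≤ fs/2 = 26 Hz, appears at 4 Hz.
98 Hz mod fs = 46 Hz.
46 Hz > fs/2 = 26 Hz, folds to fs − 46 Hz = 6 Hz.
202 Hz mod fs = 46 Hz.
46 Hz > fs/2 = 26 Hz, folds to fs − 46 Hz = 6 Hz.
174 Hz mod fs = 18 Hz.
18 Hz ≤ fs/2 = 26 Hz, appears at 18 Hz.
Distinct values: {4 Hz, 6 Hz, 18 Hz}.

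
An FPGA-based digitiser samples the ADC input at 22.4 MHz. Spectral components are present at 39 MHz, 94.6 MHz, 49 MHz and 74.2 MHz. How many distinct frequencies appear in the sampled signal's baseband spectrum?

4

fs/2 = 11.2 MHz.
39 MHz mod fs = 16.6 MHz.
16.6 MHz > fs/2 = 11.2 MHz, folds to fs − 16.6 MHz = 5.8 MHz.
94.6 MHz mod fs = 5 MHz.
5 MHz ≤ fs/2 = 11.2 MHz, appears at 5 MHz.
49 MHz mod fs = 4.2 MHz.
4.2 MHz ≤ fs/2 = 11.2 MHz, appears at 4.2 MHz.
74.2 MHz mod fs = 7 MHz.
7 MHz ≤ fs/2 = 11.2 MHz, appears at 7 MHz.
Distinct values: {4.2 MHz, 5 MHz, 5.8 MHz, 7 MHz} → 4.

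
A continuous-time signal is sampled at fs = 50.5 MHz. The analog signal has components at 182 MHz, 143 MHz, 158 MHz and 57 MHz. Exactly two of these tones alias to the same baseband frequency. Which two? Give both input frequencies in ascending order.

57 MHz, 158 MHz

fs/2 = 25.25 MHz.
182 MHz mod fs = 30.5 MHz.
30.5 MHz > fs/2 = 25.25 MHz, folds to fs − 30.5 MHz = 20 MHz.
143 MHz mod fs = 42 MHz.
42 MHz > fs/2 = 25.25 MHz, folds to fs − 42 MHz = 8.5 MHz.
158 MHz mod fs = 6.5 MHz.
6.5 MHz ≤ fs/2 = 25.25 MHz, appears at 6.5 MHz.
57 MHz mod fs = 6.5 MHz.
6.5 MHz ≤ fs/2 = 25.25 MHz, appears at 6.5 MHz.
57 MHz and 158 MHz both map to 6.5 MHz.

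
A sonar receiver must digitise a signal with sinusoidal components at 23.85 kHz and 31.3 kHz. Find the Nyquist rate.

62.6 kHz

Highest-frequency component: 31.3 kHz.
Nyquist rate = 2 × 31.3 kHz = 62.6 kHz.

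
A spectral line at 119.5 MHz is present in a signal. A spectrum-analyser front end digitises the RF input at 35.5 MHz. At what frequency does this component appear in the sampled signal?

13 MHz

119.5 MHz mod fs = 13 MHz.
13 MHz ≤ fs/2 = 17.75 MHz, appears at 13 MHz.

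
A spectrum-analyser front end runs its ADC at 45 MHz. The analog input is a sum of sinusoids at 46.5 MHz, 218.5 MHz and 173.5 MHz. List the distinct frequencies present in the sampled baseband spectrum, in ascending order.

fs/2 = 22.5 MHz.
46.5 MHz mod fs = 1.5 MHz.
1.5 MHz ≤ fs/2 = 22.5 MHz, appears at 1.5 MHz.
218.5 MHz mod fs = 38.5 MHz.
38.5 MHz > fs/2 = 22.5 MHz, folds to fs − 38.5 MHz = 6.5 MHz.
173.5 MHz mod fs = 38.5 MHz.
38.5 MHz > fs/2 = 22.5 MHz, folds to fs − 38.5 MHz = 6.5 MHz.
Distinct values: {1.5 MHz, 6.5 MHz}.

1.5 MHz, 6.5 MHz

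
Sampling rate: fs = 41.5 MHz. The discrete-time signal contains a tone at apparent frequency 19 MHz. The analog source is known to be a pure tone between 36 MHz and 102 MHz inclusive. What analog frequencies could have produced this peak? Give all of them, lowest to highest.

60.5 MHz, 64 MHz, 102 MHz

Frequencies that alias to 19 MHz are k·fs ± 19 MHz for integer k ≥ 0.
k=0: 19 MHz.
k=1: 22.5 MHz, 60.5 MHz.
k=2: 64 MHz, 102 MHz.
k=3: 105.5 MHz, 143.5 MHz.
Within [36 MHz, 102 MHz]: 60.5 MHz, 64 MHz, 102 MHz.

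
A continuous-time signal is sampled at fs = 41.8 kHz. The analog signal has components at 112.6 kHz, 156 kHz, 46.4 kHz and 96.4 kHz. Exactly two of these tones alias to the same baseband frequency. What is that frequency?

fs/2 = 20.9 kHz.
112.6 kHz mod fs = 29 kHz.
29 kHz > fs/2 = 20.9 kHz, folds to fs − 29 kHz = 12.8 kHz.
156 kHz mod fs = 30.6 kHz.
30.6 kHz > fs/2 = 20.9 kHz, folds to fs − 30.6 kHz = 11.2 kHz.
46.4 kHz mod fs = 4.6 kHz.
4.6 kHz ≤ fs/2 = 20.9 kHz, appears at 4.6 kHz.
96.4 kHz mod fs = 12.8 kHz.
12.8 kHz ≤ fs/2 = 20.9 kHz, appears at 12.8 kHz.
96.4 kHz and 112.6 kHz both map to 12.8 kHz.

12.8 kHz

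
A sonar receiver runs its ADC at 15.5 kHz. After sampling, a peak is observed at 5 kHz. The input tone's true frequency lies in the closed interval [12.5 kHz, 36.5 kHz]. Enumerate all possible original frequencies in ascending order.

20.5 kHz, 26 kHz, 36 kHz

Frequencies that alias to 5 kHz are k·fs ± 5 kHz for integer k ≥ 0.
k=0: 5 kHz.
k=1: 10.5 kHz, 20.5 kHz.
k=2: 26 kHz, 36 kHz.
k=3: 41.5 kHz, 51.5 kHz.
Within [12.5 kHz, 36.5 kHz]: 20.5 kHz, 26 kHz, 36 kHz.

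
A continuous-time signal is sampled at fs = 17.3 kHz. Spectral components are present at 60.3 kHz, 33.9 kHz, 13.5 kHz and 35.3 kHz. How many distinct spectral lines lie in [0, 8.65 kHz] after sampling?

3

fs/2 = 8.65 kHz.
60.3 kHz mod fs = 8.4 kHz.
8.4 kHz ≤ fs/2 = 8.65 kHz, appears at 8.4 kHz.
33.9 kHz mod fs = 16.6 kHz.
16.6 kHz > fs/2 = 8.65 kHz, folds to fs − 16.6 kHz = 0.7 kHz.
13.5 kHz > fs/2 = 8.65 kHz, folds to fs − 13.5 kHz = 3.8 kHz.
35.3 kHz mod fs = 0.7 kHz.
0.7 kHz ≤ fs/2 = 8.65 kHz, appears at 0.7 kHz.
Distinct values: {0.7 kHz, 3.8 kHz, 8.4 kHz} → 3.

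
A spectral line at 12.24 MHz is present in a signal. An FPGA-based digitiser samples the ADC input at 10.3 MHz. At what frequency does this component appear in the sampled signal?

1.94 MHz

12.24 MHz mod fs = 1.94 MHz.
1.94 MHz ≤ fs/2 = 5.15 MHz, appears at 1.94 MHz.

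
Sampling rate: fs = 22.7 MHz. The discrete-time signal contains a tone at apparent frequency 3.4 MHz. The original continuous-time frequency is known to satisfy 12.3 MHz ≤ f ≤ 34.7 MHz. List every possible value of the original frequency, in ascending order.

Frequencies that alias to 3.4 MHz are k·fs ± 3.4 MHz for integer k ≥ 0.
k=0: 3.4 MHz.
k=1: 19.3 MHz, 26.1 MHz.
k=2: 42 MHz, 48.8 MHz.
Within [12.3 MHz, 34.7 MHz]: 19.3 MHz, 26.1 MHz.

19.3 MHz, 26.1 MHz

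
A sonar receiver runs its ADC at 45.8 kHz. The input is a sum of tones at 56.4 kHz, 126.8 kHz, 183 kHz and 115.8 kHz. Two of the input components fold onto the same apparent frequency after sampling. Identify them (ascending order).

56.4 kHz, 126.8 kHz

fs/2 = 22.9 kHz.
56.4 kHz mod fs = 10.6 kHz.
10.6 kHz ≤ fs/2 = 22.9 kHz, appears at 10.6 kHz.
126.8 kHz mod fs = 35.2 kHz.
35.2 kHz > fs/2 = 22.9 kHz, folds to fs − 35.2 kHz = 10.6 kHz.
183 kHz mod fs = 45.6 kHz.
45.6 kHz > fs/2 = 22.9 kHz, folds to fs − 45.6 kHz = 0.2 kHz.
115.8 kHz mod fs = 24.2 kHz.
24.2 kHz > fs/2 = 22.9 kHz, folds to fs − 24.2 kHz = 21.6 kHz.
56.4 kHz and 126.8 kHz both map to 10.6 kHz.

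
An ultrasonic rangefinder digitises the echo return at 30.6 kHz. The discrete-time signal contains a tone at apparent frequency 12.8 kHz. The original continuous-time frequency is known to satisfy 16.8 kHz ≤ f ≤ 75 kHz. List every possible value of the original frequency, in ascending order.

Frequencies that alias to 12.8 kHz are k·fs ± 12.8 kHz for integer k ≥ 0.
k=0: 12.8 kHz.
k=1: 17.8 kHz, 43.4 kHz.
k=2: 48.4 kHz, 74 kHz.
k=3: 79 kHz, 104.6 kHz.
Within [16.8 kHz, 75 kHz]: 17.8 kHz, 43.4 kHz, 48.4 kHz, 74 kHz.

17.8 kHz, 43.4 kHz, 48.4 kHz, 74 kHz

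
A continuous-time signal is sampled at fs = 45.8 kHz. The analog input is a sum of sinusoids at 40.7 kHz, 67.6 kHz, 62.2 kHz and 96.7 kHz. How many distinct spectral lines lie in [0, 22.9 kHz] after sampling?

3

fs/2 = 22.9 kHz.
40.7 kHz > fs/2 = 22.9 kHz, folds to fs − 40.7 kHz = 5.1 kHz.
67.6 kHz mod fs = 21.8 kHz.
21.8 kHz ≤ fs/2 = 22.9 kHz, appears at 21.8 kHz.
62.2 kHz mod fs = 16.4 kHz.
16.4 kHz ≤ fs/2 = 22.9 kHz, appears at 16.4 kHz.
96.7 kHz mod fs = 5.1 kHz.
5.1 kHz ≤ fs/2 = 22.9 kHz, appears at 5.1 kHz.
Distinct values: {5.1 kHz, 16.4 kHz, 21.8 kHz} → 3.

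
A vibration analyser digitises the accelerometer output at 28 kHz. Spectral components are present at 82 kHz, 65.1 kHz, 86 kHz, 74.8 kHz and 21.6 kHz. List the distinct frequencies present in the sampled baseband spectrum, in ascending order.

fs/2 = 14 kHz.
82 kHz mod fs = 26 kHz.
26 kHz > fs/2 = 14 kHz, folds to fs − 26 kHz = 2 kHz.
65.1 kHz mod fs = 9.1 kHz.
9.1 kHz ≤ fs/2 = 14 kHz, appears at 9.1 kHz.
86 kHz mod fs = 2 kHz.
2 kHz ≤ fs/2 = 14 kHz, appears at 2 kHz.
74.8 kHz mod fs = 18.8 kHz.
18.8 kHz > fs/2 = 14 kHz, folds to fs − 18.8 kHz = 9.2 kHz.
21.6 kHz > fs/2 = 14 kHz, folds to fs − 21.6 kHz = 6.4 kHz.
Distinct values: {2 kHz, 6.4 kHz, 9.1 kHz, 9.2 kHz}.

2 kHz, 6.4 kHz, 9.1 kHz, 9.2 kHz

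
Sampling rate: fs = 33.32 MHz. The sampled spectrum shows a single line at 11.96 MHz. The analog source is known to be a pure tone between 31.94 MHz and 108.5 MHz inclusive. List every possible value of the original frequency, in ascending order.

45.28 MHz, 54.68 MHz, 78.6 MHz, 88 MHz

Frequencies that alias to 11.96 MHz are k·fs ± 11.96 MHz for integer k ≥ 0.
k=0: 11.96 MHz.
k=1: 21.36 MHz, 45.28 MHz.
k=2: 54.68 MHz, 78.6 MHz.
k=3: 88 MHz, 111.92 MHz.
k=4: 121.32 MHz, 145.24 MHz.
Within [31.94 MHz, 108.5 MHz]: 45.28 MHz, 54.68 MHz, 78.6 MHz, 88 MHz.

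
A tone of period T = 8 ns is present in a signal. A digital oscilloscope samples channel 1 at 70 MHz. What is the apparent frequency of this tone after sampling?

T = 8 ns → f = 1/T = 125 MHz.
125 MHz mod fs = 55 MHz.
55 MHz > fs/2 = 35 MHz, folds to fs − 55 MHz = 15 MHz.

15 MHz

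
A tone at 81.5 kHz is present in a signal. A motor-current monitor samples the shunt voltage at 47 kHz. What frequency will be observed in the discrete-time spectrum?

12.5 kHz

81.5 kHz mod fs = 34.5 kHz.
34.5 kHz > fs/2 = 23.5 kHz, folds to fs − 34.5 kHz = 12.5 kHz.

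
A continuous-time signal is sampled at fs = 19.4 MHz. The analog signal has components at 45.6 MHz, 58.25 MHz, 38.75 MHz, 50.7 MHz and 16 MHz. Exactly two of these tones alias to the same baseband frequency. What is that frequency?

0.05 MHz

fs/2 = 9.7 MHz.
45.6 MHz mod fs = 6.8 MHz.
6.8 MHz ≤ fs/2 = 9.7 MHz, appears at 6.8 MHz.
58.25 MHz mod fs = 0.05 MHz.
0.05 MHz ≤ fs/2 = 9.7 MHz, appears at 0.05 MHz.
38.75 MHz mod fs = 19.35 MHz.
19.35 MHz > fs/2 = 9.7 MHz, folds to fs − 19.35 MHz = 0.05 MHz.
50.7 MHz mod fs = 11.9 MHz.
11.9 MHz > fs/2 = 9.7 MHz, folds to fs − 11.9 MHz = 7.5 MHz.
16 MHz > fs/2 = 9.7 MHz, folds to fs − 16 MHz = 3.4 MHz.
38.75 MHz and 58.25 MHz both map to 0.05 MHz.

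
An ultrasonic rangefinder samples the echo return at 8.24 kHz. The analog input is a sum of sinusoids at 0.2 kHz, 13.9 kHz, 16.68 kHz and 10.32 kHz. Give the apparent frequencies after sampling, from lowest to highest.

fs/2 = 4.12 kHz.
0.2 kHz ≤ fs/2 = 4.12 kHz, passes unchanged.
13.9 kHz mod fs = 5.66 kHz.
5.66 kHz > fs/2 = 4.12 kHz, folds to fs − 5.66 kHz = 2.58 kHz.
16.68 kHz mod fs = 0.2 kHz.
0.2 kHz ≤ fs/2 = 4.12 kHz, appears at 0.2 kHz.
10.32 kHz mod fs = 2.08 kHz.
2.08 kHz ≤ fs/2 = 4.12 kHz, appears at 2.08 kHz.
Distinct values: {0.2 kHz, 2.08 kHz, 2.58 kHz}.

0.2 kHz, 2.08 kHz, 2.58 kHz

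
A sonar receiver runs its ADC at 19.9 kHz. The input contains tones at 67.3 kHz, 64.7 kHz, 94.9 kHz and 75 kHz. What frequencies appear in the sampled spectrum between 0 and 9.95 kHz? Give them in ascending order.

4.6 kHz, 5 kHz, 7.6 kHz

fs/2 = 9.95 kHz.
67.3 kHz mod fs = 7.6 kHz.
7.6 kHz ≤ fs/2 = 9.95 kHz, appears at 7.6 kHz.
64.7 kHz mod fs = 5 kHz.
5 kHz ≤ fs/2 = 9.95 kHz, appears at 5 kHz.
94.9 kHz mod fs = 15.3 kHz.
15.3 kHz > fs/2 = 9.95 kHz, folds to fs − 15.3 kHz = 4.6 kHz.
75 kHz mod fs = 15.3 kHz.
15.3 kHz > fs/2 = 9.95 kHz, folds to fs − 15.3 kHz = 4.6 kHz.
Distinct values: {4.6 kHz, 5 kHz, 7.6 kHz}.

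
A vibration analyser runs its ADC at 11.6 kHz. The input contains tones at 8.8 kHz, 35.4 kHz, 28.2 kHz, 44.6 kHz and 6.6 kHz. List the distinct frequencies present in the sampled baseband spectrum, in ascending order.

0.6 kHz, 1.8 kHz, 2.8 kHz, 5 kHz

fs/2 = 5.8 kHz.
8.8 kHz > fs/2 = 5.8 kHz, folds to fs − 8.8 kHz = 2.8 kHz.
35.4 kHz mod fs = 0.6 kHz.
0.6 kHz ≤ fs/2 = 5.8 kHz, appears at 0.6 kHz.
28.2 kHz mod fs = 5 kHz.
5 kHz ≤ fs/2 = 5.8 kHz, appears at 5 kHz.
44.6 kHz mod fs = 9.8 kHz.
9.8 kHz > fs/2 = 5.8 kHz, folds to fs − 9.8 kHz = 1.8 kHz.
6.6 kHz > fs/2 = 5.8 kHz, folds to fs − 6.6 kHz = 5 kHz.
Distinct values: {0.6 kHz, 1.8 kHz, 2.8 kHz, 5 kHz}.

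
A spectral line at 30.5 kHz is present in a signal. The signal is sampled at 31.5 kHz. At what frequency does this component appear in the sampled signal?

1 kHz

30.5 kHz > fs/2 = 15.75 kHz, folds to fs − 30.5 kHz = 1 kHz.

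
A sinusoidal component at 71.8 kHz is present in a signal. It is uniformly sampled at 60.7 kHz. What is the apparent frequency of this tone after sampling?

71.8 kHz mod fs = 11.1 kHz.
11.1 kHz ≤ fs/2 = 30.35 kHz, appears at 11.1 kHz.

11.1 kHz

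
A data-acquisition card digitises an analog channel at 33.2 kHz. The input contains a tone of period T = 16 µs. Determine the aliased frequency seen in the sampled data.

3.9 kHz

T = 16 µs → f = 1/T = 62.5 kHz.
62.5 kHz mod fs = 29.3 kHz.
29.3 kHz > fs/2 = 16.6 kHz, folds to fs − 29.3 kHz = 3.9 kHz.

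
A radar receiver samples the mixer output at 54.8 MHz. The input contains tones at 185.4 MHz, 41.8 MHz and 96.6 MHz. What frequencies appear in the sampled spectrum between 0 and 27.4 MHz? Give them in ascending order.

fs/2 = 27.4 MHz.
185.4 MHz mod fs = 21 MHz.
21 MHz ≤ fs/2 = 27.4 MHz, appears at 21 MHz.
41.8 MHz > fs/2 = 27.4 MHz, folds to fs − 41.8 MHz = 13 MHz.
96.6 MHz mod fs = 41.8 MHz.
41.8 MHz > fs/2 = 27.4 MHz, folds to fs − 41.8 MHz = 13 MHz.
Distinct values: {13 MHz, 21 MHz}.

13 MHz, 21 MHz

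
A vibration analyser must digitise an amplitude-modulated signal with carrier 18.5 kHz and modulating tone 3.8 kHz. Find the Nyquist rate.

AM sidebands sit at fc ± fm = 14.7 kHz and 22.3 kHz.
Highest-frequency component: 22.3 kHz.
Nyquist rate = 2 × 22.3 kHz = 44.6 kHz.

44.6 kHz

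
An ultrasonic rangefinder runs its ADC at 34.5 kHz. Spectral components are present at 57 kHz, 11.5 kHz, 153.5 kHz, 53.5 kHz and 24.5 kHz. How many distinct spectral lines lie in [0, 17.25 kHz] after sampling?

4

fs/2 = 17.25 kHz.
57 kHz mod fs = 22.5 kHz.
22.5 kHz > fs/2 = 17.25 kHz, folds to fs − 22.5 kHz = 12 kHz.
11.5 kHz ≤ fs/2 = 17.25 kHz, passes unchanged.
153.5 kHz mod fs = 15.5 kHz.
15.5 kHz ≤ fs/2 = 17.25 kHz, appears at 15.5 kHz.
53.5 kHz mod fs = 19 kHz.
19 kHz > fs/2 = 17.25 kHz, folds to fs − 19 kHz = 15.5 kHz.
24.5 kHz > fs/2 = 17.25 kHz, folds to fs − 24.5 kHz = 10 kHz.
Distinct values: {10 kHz, 11.5 kHz, 12 kHz, 15.5 kHz} → 4.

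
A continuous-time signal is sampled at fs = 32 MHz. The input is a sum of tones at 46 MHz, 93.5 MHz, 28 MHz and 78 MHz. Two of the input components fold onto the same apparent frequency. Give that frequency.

14 MHz

fs/2 = 16 MHz.
46 MHz mod fs = 14 MHz.
14 MHz ≤ fs/2 = 16 MHz, appears at 14 MHz.
93.5 MHz mod fs = 29.5 MHz.
29.5 MHz > fs/2 = 16 MHz, folds to fs − 29.5 MHz = 2.5 MHz.
28 MHz > fs/2 = 16 MHz, folds to fs − 28 MHz = 4 MHz.
78 MHz mod fs = 14 MHz.
14 MHz ≤ fs/2 = 16 MHz, appears at 14 MHz.
46 MHz and 78 MHz both map to 14 MHz.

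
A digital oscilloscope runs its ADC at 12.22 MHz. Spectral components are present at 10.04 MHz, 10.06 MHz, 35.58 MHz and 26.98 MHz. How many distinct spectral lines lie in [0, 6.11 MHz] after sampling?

4

fs/2 = 6.11 MHz.
10.04 MHz > fs/2 = 6.11 MHz, folds to fs − 10.04 MHz = 2.18 MHz.
10.06 MHz > fs/2 = 6.11 MHz, folds to fs − 10.06 MHz = 2.16 MHz.
35.58 MHz mod fs = 11.14 MHz.
11.14 MHz > fs/2 = 6.11 MHz, folds to fs − 11.14 MHz = 1.08 MHz.
26.98 MHz mod fs = 2.54 MHz.
2.54 MHz ≤ fs/2 = 6.11 MHz, appears at 2.54 MHz.
Distinct values: {1.08 MHz, 2.16 MHz, 2.18 MHz, 2.54 MHz} → 4.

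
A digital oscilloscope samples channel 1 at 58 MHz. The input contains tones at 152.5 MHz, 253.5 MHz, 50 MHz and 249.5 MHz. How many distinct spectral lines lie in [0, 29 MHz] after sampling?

fs/2 = 29 MHz.
152.5 MHz mod fs = 36.5 MHz.
36.5 MHz > fs/2 = 29 MHz, folds to fs − 36.5 MHz = 21.5 MHz.
253.5 MHz mod fs = 21.5 MHz.
21.5 MHz ≤ fs/2 = 29 MHz, appears at 21.5 MHz.
50 MHz > fs/2 = 29 MHz, folds to fs − 50 MHz = 8 MHz.
249.5 MHz mod fs = 17.5 MHz.
17.5 MHz ≤ fs/2 = 29 MHz, appears at 17.5 MHz.
Distinct values: {8 MHz, 17.5 MHz, 21.5 MHz} → 3.

3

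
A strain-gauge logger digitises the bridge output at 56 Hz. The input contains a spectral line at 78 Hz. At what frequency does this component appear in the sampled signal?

22 Hz

78 Hz mod fs = 22 Hz.
22 Hz ≤ fs/2 = 28 Hz, appears at 22 Hz.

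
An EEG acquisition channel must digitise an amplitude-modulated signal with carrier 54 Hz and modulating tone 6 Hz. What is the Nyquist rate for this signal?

120 Hz

AM sidebands sit at fc ± fm = 48 Hz and 60 Hz.
Highest-frequency component: 60 Hz.
Nyquist rate = 2 × 60 Hz = 120 Hz.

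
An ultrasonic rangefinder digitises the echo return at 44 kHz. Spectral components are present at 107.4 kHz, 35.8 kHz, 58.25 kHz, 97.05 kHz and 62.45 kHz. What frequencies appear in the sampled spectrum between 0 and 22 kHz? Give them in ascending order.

fs/2 = 22 kHz.
107.4 kHz mod fs = 19.4 kHz.
19.4 kHz ≤ fs/2 = 22 kHz, appears at 19.4 kHz.
35.8 kHz > fs/2 = 22 kHz, folds to fs − 35.8 kHz = 8.2 kHz.
58.25 kHz mod fs = 14.25 kHz.
14.25 kHz ≤ fs/2 = 22 kHz, appears at 14.25 kHz.
97.05 kHz mod fs = 9.05 kHz.
9.05 kHz ≤ fs/2 = 22 kHz, appears at 9.05 kHz.
62.45 kHz mod fs = 18.45 kHz.
18.45 kHz ≤ fs/2 = 22 kHz, appears at 18.45 kHz.
Distinct values: {8.2 kHz, 9.05 kHz, 14.25 kHz, 18.45 kHz, 19.4 kHz}.

8.2 kHz, 9.05 kHz, 14.25 kHz, 18.45 kHz, 19.4 kHz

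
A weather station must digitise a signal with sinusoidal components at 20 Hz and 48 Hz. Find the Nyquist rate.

96 Hz

Highest-frequency component: 48 Hz.
Nyquist rate = 2 × 48 Hz = 96 Hz.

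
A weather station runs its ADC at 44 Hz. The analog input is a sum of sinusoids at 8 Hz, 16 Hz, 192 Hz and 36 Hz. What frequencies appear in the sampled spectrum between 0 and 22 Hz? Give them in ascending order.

8 Hz, 16 Hz

fs/2 = 22 Hz.
8 Hz ≤ fs/2 = 22 Hz, passes unchanged.
16 Hz ≤ fs/2 = 22 Hz, passes unchanged.
192 Hz mod fs = 16 Hz.
16 Hz ≤ fs/2 = 22 Hz, appears at 16 Hz.
36 Hz > fs/2 = 22 Hz, folds to fs − 36 Hz = 8 Hz.
Distinct values: {8 Hz, 16 Hz}.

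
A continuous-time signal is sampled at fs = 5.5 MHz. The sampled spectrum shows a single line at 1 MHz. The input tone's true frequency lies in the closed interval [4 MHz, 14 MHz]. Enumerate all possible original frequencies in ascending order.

4.5 MHz, 6.5 MHz, 10 MHz, 12 MHz

Frequencies that alias to 1 MHz are k·fs ± 1 MHz for integer k ≥ 0.
k=0: 1 MHz.
k=1: 4.5 MHz, 6.5 MHz.
k=2: 10 MHz, 12 MHz.
k=3: 15.5 MHz, 17.5 MHz.
Within [4 MHz, 14 MHz]: 4.5 MHz, 6.5 MHz, 10 MHz, 12 MHz.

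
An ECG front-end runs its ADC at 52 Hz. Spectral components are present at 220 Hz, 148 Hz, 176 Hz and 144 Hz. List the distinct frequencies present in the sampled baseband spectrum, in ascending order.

8 Hz, 12 Hz, 20 Hz

fs/2 = 26 Hz.
220 Hz mod fs = 12 Hz.
12 Hz ≤ fs/2 = 26 Hz, appears at 12 Hz.
148 Hz mod fs = 44 Hz.
44 Hz > fs/2 = 26 Hz, folds to fs − 44 Hz = 8 Hz.
176 Hz mod fs = 20 Hz.
20 Hz ≤ fs/2 = 26 Hz, appears at 20 Hz.
144 Hz mod fs = 40 Hz.
40 Hz > fs/2 = 26 Hz, folds to fs − 40 Hz = 12 Hz.
Distinct values: {8 Hz, 12 Hz, 20 Hz}.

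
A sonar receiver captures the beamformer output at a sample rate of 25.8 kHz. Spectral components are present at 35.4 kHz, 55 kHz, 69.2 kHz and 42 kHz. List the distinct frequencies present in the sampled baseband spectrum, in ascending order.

3.4 kHz, 8.2 kHz, 9.6 kHz

fs/2 = 12.9 kHz.
35.4 kHz mod fs = 9.6 kHz.
9.6 kHz ≤ fs/2 = 12.9 kHz, appears at 9.6 kHz.
55 kHz mod fs = 3.4 kHz.
3.4 kHz ≤ fs/2 = 12.9 kHz, appears at 3.4 kHz.
69.2 kHz mod fs = 17.6 kHz.
17.6 kHz > fs/2 = 12.9 kHz, folds to fs − 17.6 kHz = 8.2 kHz.
42 kHz mod fs = 16.2 kHz.
16.2 kHz > fs/2 = 12.9 kHz, folds to fs − 16.2 kHz = 9.6 kHz.
Distinct values: {3.4 kHz, 8.2 kHz, 9.6 kHz}.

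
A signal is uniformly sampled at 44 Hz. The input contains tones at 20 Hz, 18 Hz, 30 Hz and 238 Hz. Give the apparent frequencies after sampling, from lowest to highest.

fs/2 = 22 Hz.
20 Hz ≤ fs/2 = 22 Hz, passes unchanged.
18 Hz ≤ fs/2 = 22 Hz, passes unchanged.
30 Hz > fs/2 = 22 Hz, folds to fs − 30 Hz = 14 Hz.
238 Hz mod fs = 18 Hz.
18 Hz ≤ fs/2 = 22 Hz, appears at 18 Hz.
Distinct values: {14 Hz, 18 Hz, 20 Hz}.

14 Hz, 18 Hz, 20 Hz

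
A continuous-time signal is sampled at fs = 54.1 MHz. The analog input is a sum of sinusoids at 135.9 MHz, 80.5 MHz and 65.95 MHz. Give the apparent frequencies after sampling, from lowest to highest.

11.85 MHz, 26.4 MHz

fs/2 = 27.05 MHz.
135.9 MHz mod fs = 27.7 MHz.
27.7 MHz > fs/2 = 27.05 MHz, folds to fs − 27.7 MHz = 26.4 MHz.
80.5 MHz mod fs = 26.4 MHz.
26.4 MHz ≤ fs/2 = 27.05 MHz, appears at 26.4 MHz.
65.95 MHz mod fs = 11.85 MHz.
11.85 MHz ≤ fs/2 = 27.05 MHz, appears at 11.85 MHz.
Distinct values: {11.85 MHz, 26.4 MHz}.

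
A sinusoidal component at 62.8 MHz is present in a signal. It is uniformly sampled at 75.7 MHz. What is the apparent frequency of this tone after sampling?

12.9 MHz

62.8 MHz > fs/2 = 37.85 MHz, folds to fs − 62.8 MHz = 12.9 MHz.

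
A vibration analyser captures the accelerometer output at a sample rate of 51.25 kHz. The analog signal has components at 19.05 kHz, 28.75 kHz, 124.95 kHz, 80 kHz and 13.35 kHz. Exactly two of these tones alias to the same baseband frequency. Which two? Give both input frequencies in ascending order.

fs/2 = 25.625 kHz.
19.05 kHz ≤ fs/2 = 25.625 kHz, passes unchanged.
28.75 kHz > fs/2 = 25.625 kHz, folds to fs − 28.75 kHz = 22.5 kHz.
124.95 kHz mod fs = 22.45 kHz.
22.45 kHz ≤ fs/2 = 25.625 kHz, appears at 22.45 kHz.
80 kHz mod fs = 28.75 kHz.
28.75 kHz > fs/2 = 25.625 kHz, folds to fs − 28.75 kHz = 22.5 kHz.
13.35 kHz ≤ fs/2 = 25.625 kHz, passes unchanged.
28.75 kHz and 80 kHz both map to 22.5 kHz.

28.75 kHz, 80 kHz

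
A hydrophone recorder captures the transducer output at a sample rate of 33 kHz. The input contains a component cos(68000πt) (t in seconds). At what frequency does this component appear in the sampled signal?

ω = 68000π rad/s → f = ω/(2π) = 34000 Hz = 34 kHz.
34 kHz mod fs = 1 kHz.
1 kHz ≤ fs/2 = 16.5 kHz, appears at 1 kHz.

1 kHz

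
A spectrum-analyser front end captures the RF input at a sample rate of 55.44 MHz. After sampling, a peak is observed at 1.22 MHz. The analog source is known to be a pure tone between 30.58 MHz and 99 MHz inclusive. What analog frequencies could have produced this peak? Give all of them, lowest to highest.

Frequencies that alias to 1.22 MHz are k·fs ± 1.22 MHz for integer k ≥ 0.
k=0: 1.22 MHz.
k=1: 54.22 MHz, 56.66 MHz.
k=2: 109.66 MHz, 112.1 MHz.
Within [30.58 MHz, 99 MHz]: 54.22 MHz, 56.66 MHz.

54.22 MHz, 56.66 MHz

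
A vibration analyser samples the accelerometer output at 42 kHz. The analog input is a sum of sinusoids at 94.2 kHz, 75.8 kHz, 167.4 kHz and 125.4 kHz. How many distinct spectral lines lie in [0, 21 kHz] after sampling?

3

fs/2 = 21 kHz.
94.2 kHz mod fs = 10.2 kHz.
10.2 kHz ≤ fs/2 = 21 kHz, appears at 10.2 kHz.
75.8 kHz mod fs = 33.8 kHz.
33.8 kHz > fs/2 = 21 kHz, folds to fs − 33.8 kHz = 8.2 kHz.
167.4 kHz mod fs = 41.4 kHz.
41.4 kHz > fs/2 = 21 kHz, folds to fs − 41.4 kHz = 0.6 kHz.
125.4 kHz mod fs = 41.4 kHz.
41.4 kHz > fs/2 = 21 kHz, folds to fs − 41.4 kHz = 0.6 kHz.
Distinct values: {0.6 kHz, 8.2 kHz, 10.2 kHz} → 3.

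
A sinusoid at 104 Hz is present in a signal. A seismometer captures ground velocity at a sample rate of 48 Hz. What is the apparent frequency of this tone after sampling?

104 Hz mod fs = 8 Hz.
8 Hz ≤ fs/2 = 24 Hz, appears at 8 Hz.

8 Hz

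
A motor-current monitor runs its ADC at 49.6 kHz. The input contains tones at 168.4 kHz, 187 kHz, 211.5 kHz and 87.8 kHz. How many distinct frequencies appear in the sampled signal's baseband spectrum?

3

fs/2 = 24.8 kHz.
168.4 kHz mod fs = 19.6 kHz.
19.6 kHz ≤ fs/2 = 24.8 kHz, appears at 19.6 kHz.
187 kHz mod fs = 38.2 kHz.
38.2 kHz > fs/2 = 24.8 kHz, folds to fs − 38.2 kHz = 11.4 kHz.
211.5 kHz mod fs = 13.1 kHz.
13.1 kHz ≤ fs/2 = 24.8 kHz, appears at 13.1 kHz.
87.8 kHz mod fs = 38.2 kHz.
38.2 kHz > fs/2 = 24.8 kHz, folds to fs − 38.2 kHz = 11.4 kHz.
Distinct values: {11.4 kHz, 13.1 kHz, 19.6 kHz} → 3.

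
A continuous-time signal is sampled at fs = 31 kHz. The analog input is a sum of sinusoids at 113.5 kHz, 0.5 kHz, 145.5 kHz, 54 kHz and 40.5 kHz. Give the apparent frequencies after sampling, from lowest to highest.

0.5 kHz, 8 kHz, 9.5 kHz, 10.5 kHz

fs/2 = 15.5 kHz.
113.5 kHz mod fs = 20.5 kHz.
20.5 kHz > fs/2 = 15.5 kHz, folds to fs − 20.5 kHz = 10.5 kHz.
0.5 kHz ≤ fs/2 = 15.5 kHz, passes unchanged.
145.5 kHz mod fs = 21.5 kHz.
21.5 kHz > fs/2 = 15.5 kHz, folds to fs − 21.5 kHz = 9.5 kHz.
54 kHz mod fs = 23 kHz.
23 kHz > fs/2 = 15.5 kHz, folds to fs − 23 kHz = 8 kHz.
40.5 kHz mod fs = 9.5 kHz.
9.5 kHz ≤ fs/2 = 15.5 kHz, appears at 9.5 kHz.
Distinct values: {0.5 kHz, 8 kHz, 9.5 kHz, 10.5 kHz}.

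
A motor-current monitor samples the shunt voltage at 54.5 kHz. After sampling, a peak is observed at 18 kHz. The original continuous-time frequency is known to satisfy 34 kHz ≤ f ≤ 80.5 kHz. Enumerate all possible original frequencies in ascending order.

36.5 kHz, 72.5 kHz

Frequencies that alias to 18 kHz are k·fs ± 18 kHz for integer k ≥ 0.
k=0: 18 kHz.
k=1: 36.5 kHz, 72.5 kHz.
k=2: 91 kHz, 127 kHz.
Within [34 kHz, 80.5 kHz]: 36.5 kHz, 72.5 kHz.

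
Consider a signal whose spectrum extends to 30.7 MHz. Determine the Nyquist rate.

61.4 MHz

Nyquist rate = 2 × 30.7 MHz = 61.4 MHz.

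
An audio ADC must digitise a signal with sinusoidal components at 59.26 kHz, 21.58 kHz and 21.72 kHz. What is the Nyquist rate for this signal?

Highest-frequency component: 59.26 kHz.
Nyquist rate = 2 × 59.26 kHz = 118.52 kHz.

118.52 kHz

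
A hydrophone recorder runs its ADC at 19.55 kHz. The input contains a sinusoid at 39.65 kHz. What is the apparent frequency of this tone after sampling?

0.55 kHz

39.65 kHz mod fs = 0.55 kHz.
0.55 kHz ≤ fs/2 = 9.775 kHz, appears at 0.55 kHz.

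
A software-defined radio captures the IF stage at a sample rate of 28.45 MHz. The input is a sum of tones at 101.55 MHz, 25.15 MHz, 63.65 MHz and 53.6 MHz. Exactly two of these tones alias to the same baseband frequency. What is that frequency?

fs/2 = 14.225 MHz.
101.55 MHz mod fs = 16.2 MHz.
16.2 MHz > fs/2 = 14.225 MHz, folds to fs − 16.2 MHz = 12.25 MHz.
25.15 MHz > fs/2 = 14.225 MHz, folds to fs − 25.15 MHz = 3.3 MHz.
63.65 MHz mod fs = 6.75 MHz.
6.75 MHz ≤ fs/2 = 14.225 MHz, appears at 6.75 MHz.
53.6 MHz mod fs = 25.15 MHz.
25.15 MHz > fs/2 = 14.225 MHz, folds to fs − 25.15 MHz = 3.3 MHz.
25.15 MHz and 53.6 MHz both map to 3.3 MHz.

3.3 MHz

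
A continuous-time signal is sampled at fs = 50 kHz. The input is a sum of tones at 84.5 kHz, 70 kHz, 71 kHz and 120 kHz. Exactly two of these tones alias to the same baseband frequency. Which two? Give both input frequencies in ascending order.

fs/2 = 25 kHz.
84.5 kHz mod fs = 34.5 kHz.
34.5 kHz > fs/2 = 25 kHz, folds to fs − 34.5 kHz = 15.5 kHz.
70 kHz mod fs = 20 kHz.
20 kHz ≤ fs/2 = 25 kHz, appears at 20 kHz.
71 kHz mod fs = 21 kHz.
21 kHz ≤ fs/2 = 25 kHz, appears at 21 kHz.
120 kHz mod fs = 20 kHz.
20 kHz ≤ fs/2 = 25 kHz, appears at 20 kHz.
70 kHz and 120 kHz both map to 20 kHz.

70 kHz, 120 kHz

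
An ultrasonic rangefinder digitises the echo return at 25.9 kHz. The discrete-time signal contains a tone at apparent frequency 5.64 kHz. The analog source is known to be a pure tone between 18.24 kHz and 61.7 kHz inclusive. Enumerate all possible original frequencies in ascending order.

20.26 kHz, 31.54 kHz, 46.16 kHz, 57.44 kHz

Frequencies that alias to 5.64 kHz are k·fs ± 5.64 kHz for integer k ≥ 0.
k=0: 5.64 kHz.
k=1: 20.26 kHz, 31.54 kHz.
k=2: 46.16 kHz, 57.44 kHz.
k=3: 72.06 kHz, 83.34 kHz.
Within [18.24 kHz, 61.7 kHz]: 20.26 kHz, 31.54 kHz, 46.16 kHz, 57.44 kHz.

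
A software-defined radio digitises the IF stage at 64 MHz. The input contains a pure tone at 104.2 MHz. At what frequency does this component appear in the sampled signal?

104.2 MHz mod fs = 40.2 MHz.
40.2 MHz > fs/2 = 32 MHz, folds to fs − 40.2 MHz = 23.8 MHz.

23.8 MHz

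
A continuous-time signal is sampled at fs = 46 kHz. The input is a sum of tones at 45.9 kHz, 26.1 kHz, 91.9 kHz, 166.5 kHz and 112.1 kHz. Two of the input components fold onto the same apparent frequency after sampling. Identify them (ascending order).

fs/2 = 23 kHz.
45.9 kHz > fs/2 = 23 kHz, folds to fs − 45.9 kHz = 0.1 kHz.
26.1 kHz > fs/2 = 23 kHz, folds to fs − 26.1 kHz = 19.9 kHz.
91.9 kHz mod fs = 45.9 kHz.
45.9 kHz > fs/2 = 23 kHz, folds to fs − 45.9 kHz = 0.1 kHz.
166.5 kHz mod fs = 28.5 kHz.
28.5 kHz > fs/2 = 23 kHz, folds to fs − 28.5 kHz = 17.5 kHz.
112.1 kHz mod fs = 20.1 kHz.
20.1 kHz ≤ fs/2 = 23 kHz, appears at 20.1 kHz.
45.9 kHz and 91.9 kHz both map to 0.1 kHz.

45.9 kHz, 91.9 kHz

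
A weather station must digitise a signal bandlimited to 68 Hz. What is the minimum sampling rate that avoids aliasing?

136 Hz

Nyquist rate = 2 × 68 Hz = 136 Hz.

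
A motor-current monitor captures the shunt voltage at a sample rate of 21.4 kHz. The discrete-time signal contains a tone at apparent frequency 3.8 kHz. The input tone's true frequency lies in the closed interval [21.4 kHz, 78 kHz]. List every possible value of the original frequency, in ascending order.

Frequencies that alias to 3.8 kHz are k·fs ± 3.8 kHz for integer k ≥ 0.
k=0: 3.8 kHz.
k=1: 17.6 kHz, 25.2 kHz.
k=2: 39 kHz, 46.6 kHz.
k=3: 60.4 kHz, 68 kHz.
k=4: 81.8 kHz, 89.4 kHz.
Within [21.4 kHz, 78 kHz]: 25.2 kHz, 39 kHz, 46.6 kHz, 60.4 kHz, 68 kHz.

25.2 kHz, 39 kHz, 46.6 kHz, 60.4 kHz, 68 kHz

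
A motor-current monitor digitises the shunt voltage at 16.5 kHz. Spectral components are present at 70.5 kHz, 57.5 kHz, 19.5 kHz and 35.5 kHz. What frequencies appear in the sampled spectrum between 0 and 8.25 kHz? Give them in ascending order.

2.5 kHz, 3 kHz, 4.5 kHz, 8 kHz

fs/2 = 8.25 kHz.
70.5 kHz mod fs = 4.5 kHz.
4.5 kHz ≤ fs/2 = 8.25 kHz, appears at 4.5 kHz.
57.5 kHz mod fs = 8 kHz.
8 kHz ≤ fs/2 = 8.25 kHz, appears at 8 kHz.
19.5 kHz mod fs = 3 kHz.
3 kHz ≤ fs/2 = 8.25 kHz, appears at 3 kHz.
35.5 kHz mod fs = 2.5 kHz.
2.5 kHz ≤ fs/2 = 8.25 kHz, appears at 2.5 kHz.
Distinct values: {2.5 kHz, 3 kHz, 4.5 kHz, 8 kHz}.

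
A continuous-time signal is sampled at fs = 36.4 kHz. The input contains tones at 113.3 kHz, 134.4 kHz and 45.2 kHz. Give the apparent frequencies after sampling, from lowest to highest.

fs/2 = 18.2 kHz.
113.3 kHz mod fs = 4.1 kHz.
4.1 kHz ≤ fs/2 = 18.2 kHz, appears at 4.1 kHz.
134.4 kHz mod fs = 25.2 kHz.
25.2 kHz > fs/2 = 18.2 kHz, folds to fs − 25.2 kHz = 11.2 kHz.
45.2 kHz mod fs = 8.8 kHz.
8.8 kHz ≤ fs/2 = 18.2 kHz, appears at 8.8 kHz.
Distinct values: {4.1 kHz, 8.8 kHz, 11.2 kHz}.

4.1 kHz, 8.8 kHz, 11.2 kHz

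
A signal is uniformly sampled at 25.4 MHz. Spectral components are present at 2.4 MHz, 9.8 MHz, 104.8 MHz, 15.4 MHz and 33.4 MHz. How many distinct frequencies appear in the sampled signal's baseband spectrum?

fs/2 = 12.7 MHz.
2.4 MHz ≤ fs/2 = 12.7 MHz, passes unchanged.
9.8 MHz ≤ fs/2 = 12.7 MHz, passes unchanged.
104.8 MHz mod fs = 3.2 MHz.
3.2 MHz ≤ fs/2 = 12.7 MHz, appears at 3.2 MHz.
15.4 MHz > fs/2 = 12.7 MHz, folds to fs − 15.4 MHz = 10 MHz.
33.4 MHz mod fs = 8 MHz.
8 MHz ≤ fs/2 = 12.7 MHz, appears at 8 MHz.
Distinct values: {2.4 MHz, 3.2 MHz, 8 MHz, 9.8 MHz, 10 MHz} → 5.

5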